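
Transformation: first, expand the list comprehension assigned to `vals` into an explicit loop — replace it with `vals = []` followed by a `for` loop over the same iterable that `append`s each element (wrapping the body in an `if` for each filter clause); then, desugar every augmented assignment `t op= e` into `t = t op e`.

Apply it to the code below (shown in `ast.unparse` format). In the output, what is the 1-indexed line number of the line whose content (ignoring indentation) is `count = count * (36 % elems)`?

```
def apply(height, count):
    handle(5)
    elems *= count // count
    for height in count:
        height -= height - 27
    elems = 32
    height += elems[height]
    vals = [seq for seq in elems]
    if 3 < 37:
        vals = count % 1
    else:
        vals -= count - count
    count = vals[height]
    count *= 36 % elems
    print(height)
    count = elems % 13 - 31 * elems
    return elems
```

16

Transformed code:
def apply(height, count):
    handle(5)
    elems = elems * (count // count)
    for height in count:
        height = height - (height - 27)
    elems = 32
    height = height + elems[height]
    vals = []
    for seq in elems:
        vals.append(seq)
    if 3 < 37:
        vals = count % 1
    else:
        vals = vals - (count - count)
    count = vals[height]
    count = count * (36 % elems)
    print(height)
    count = elems % 13 - 31 * elems
    return elems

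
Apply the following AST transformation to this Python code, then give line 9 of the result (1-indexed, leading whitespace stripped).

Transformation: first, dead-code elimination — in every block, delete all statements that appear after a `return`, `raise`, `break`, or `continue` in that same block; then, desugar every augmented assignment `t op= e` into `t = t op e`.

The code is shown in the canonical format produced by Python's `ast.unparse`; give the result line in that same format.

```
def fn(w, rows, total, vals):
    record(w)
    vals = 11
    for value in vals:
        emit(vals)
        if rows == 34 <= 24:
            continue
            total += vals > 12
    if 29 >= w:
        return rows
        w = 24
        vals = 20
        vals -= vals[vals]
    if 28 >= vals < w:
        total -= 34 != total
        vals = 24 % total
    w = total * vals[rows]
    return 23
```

return rows

Transformed code:
def fn(w, rows, total, vals):
    record(w)
    vals = 11
    for value in vals:
        emit(vals)
        if rows == 34 <= 24:
            continue
    if 29 >= w:
        return rows
    if 28 >= vals < w:
        total = total - (34 != total)
        vals = 24 % total
    w = total * vals[rows]
    return 23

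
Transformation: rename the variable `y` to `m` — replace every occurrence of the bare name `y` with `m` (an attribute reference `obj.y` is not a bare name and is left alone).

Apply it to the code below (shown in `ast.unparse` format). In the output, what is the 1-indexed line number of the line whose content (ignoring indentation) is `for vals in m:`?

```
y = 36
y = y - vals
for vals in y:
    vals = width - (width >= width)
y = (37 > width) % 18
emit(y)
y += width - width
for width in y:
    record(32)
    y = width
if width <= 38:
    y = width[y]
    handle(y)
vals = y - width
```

3

Transformed code:
m = 36
m = m - vals
for vals in m:
    vals = width - (width >= width)
m = (37 > width) % 18
emit(m)
m += width - width
for width in m:
    record(32)
    m = width
if width <= 38:
    m = width[m]
    handle(m)
vals = m - width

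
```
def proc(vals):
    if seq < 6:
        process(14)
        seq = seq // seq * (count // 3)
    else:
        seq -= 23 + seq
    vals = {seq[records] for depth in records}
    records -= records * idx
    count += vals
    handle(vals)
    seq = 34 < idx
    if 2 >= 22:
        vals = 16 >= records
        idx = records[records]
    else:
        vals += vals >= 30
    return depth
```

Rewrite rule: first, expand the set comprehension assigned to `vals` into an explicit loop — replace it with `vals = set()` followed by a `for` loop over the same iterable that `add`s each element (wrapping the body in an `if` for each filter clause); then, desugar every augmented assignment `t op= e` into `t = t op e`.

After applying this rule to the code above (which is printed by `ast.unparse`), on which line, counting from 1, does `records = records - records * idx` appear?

10

Transformed code:
def proc(vals):
    if seq < 6:
        process(14)
        seq = seq // seq * (count // 3)
    else:
        seq = seq - (23 + seq)
    vals = set()
    for depth in records:
        vals.add(seq[records])
    records = records - records * idx
    count = count + vals
    handle(vals)
    seq = 34 < idx
    if 2 >= 22:
        vals = 16 >= records
        idx = records[records]
    else:
        vals = vals + (vals >= 30)
    return depth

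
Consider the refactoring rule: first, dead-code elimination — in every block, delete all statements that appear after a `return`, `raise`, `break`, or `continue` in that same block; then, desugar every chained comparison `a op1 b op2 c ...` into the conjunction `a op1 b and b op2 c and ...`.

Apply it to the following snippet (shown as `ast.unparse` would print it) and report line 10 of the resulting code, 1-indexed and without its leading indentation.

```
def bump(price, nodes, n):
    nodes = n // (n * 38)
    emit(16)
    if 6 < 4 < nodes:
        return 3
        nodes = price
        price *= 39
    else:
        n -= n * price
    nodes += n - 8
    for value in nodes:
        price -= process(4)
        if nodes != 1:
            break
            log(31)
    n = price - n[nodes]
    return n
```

Transformed code:
def bump(price, nodes, n):
    nodes = n // (n * 38)
    emit(16)
    if 6 < 4 and 4 < nodes:
        return 3
    else:
        n -= n * price
    nodes += n - 8
    for value in nodes:
        price -= process(4)
        if nodes != 1:
            break
    n = price - n[nodes]
    return n

price -= process(4)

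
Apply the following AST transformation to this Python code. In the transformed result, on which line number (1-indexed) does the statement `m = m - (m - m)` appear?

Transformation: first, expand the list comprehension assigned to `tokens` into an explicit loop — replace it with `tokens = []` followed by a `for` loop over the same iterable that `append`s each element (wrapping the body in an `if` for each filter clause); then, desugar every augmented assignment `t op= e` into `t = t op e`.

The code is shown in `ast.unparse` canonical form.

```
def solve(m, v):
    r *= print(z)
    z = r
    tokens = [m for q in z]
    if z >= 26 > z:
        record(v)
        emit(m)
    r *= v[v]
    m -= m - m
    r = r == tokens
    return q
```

Transformed code:
def solve(m, v):
    r = r * print(z)
    z = r
    tokens = []
    for q in z:
        tokens.append(m)
    if z >= 26 > z:
        record(v)
        emit(m)
    r = r * v[v]
    m = m - (m - m)
    r = r == tokens
    return q

11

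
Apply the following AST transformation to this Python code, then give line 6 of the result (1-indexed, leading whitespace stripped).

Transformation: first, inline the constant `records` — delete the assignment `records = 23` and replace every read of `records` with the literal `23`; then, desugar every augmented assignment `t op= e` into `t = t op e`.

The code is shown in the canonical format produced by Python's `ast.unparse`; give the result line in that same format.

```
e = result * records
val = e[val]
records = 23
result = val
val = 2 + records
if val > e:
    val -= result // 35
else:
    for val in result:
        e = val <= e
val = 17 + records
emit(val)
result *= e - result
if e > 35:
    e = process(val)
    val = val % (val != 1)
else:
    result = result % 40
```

Transformed code:
e = result * 23
val = e[val]
result = val
val = 2 + 23
if val > e:
    val = val - result // 35
else:
    for val in result:
        e = val <= e
val = 17 + 23
emit(val)
result = result * (e - result)
if e > 35:
    e = process(val)
    val = val % (val != 1)
else:
    result = result % 40

val = val - result // 35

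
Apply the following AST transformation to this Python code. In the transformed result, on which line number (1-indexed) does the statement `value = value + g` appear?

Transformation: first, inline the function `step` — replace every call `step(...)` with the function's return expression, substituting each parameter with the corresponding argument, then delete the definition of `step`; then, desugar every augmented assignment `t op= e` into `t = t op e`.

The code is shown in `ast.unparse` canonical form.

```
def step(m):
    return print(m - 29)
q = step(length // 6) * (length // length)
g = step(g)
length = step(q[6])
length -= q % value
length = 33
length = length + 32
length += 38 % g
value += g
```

8

Transformed code:
q = print(length // 6 - 29) * (length // length)
g = print(g - 29)
length = print(q[6] - 29)
length = length - q % value
length = 33
length = length + 32
length = length + 38 % g
value = value + g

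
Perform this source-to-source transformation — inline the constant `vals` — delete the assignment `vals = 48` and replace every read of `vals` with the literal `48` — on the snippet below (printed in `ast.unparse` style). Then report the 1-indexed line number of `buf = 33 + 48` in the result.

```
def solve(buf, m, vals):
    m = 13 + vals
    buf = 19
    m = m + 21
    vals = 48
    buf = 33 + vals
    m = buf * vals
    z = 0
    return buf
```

Transformed code:
def solve(buf, m, vals):
    m = 13 + 48
    buf = 19
    m = m + 21
    buf = 33 + 48
    m = buf * 48
    z = 0
    return buf

5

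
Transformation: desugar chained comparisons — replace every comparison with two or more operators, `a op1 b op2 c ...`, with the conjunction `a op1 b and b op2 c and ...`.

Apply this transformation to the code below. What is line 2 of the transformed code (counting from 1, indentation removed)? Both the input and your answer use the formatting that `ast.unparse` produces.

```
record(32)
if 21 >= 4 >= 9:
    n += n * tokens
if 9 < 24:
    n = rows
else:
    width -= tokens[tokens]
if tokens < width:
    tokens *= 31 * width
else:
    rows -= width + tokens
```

if 21 >= 4 and 4 >= 9:

Transformed code:
record(32)
if 21 >= 4 and 4 >= 9:
    n += n * tokens
if 9 < 24:
    n = rows
else:
    width -= tokens[tokens]
if tokens < width:
    tokens *= 31 * width
else:
    rows -= width + tokens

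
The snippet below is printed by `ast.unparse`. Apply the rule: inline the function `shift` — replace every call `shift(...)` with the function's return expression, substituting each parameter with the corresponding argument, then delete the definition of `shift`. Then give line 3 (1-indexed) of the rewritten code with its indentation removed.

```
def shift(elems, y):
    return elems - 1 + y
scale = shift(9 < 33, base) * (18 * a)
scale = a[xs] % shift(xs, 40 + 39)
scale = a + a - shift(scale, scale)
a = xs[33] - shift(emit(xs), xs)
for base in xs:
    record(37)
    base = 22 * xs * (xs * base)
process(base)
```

scale = a + a - (scale - 1 + scale)

Transformed code:
scale = ((9 < 33) - 1 + base) * (18 * a)
scale = a[xs] % (xs - 1 + (40 + 39))
scale = a + a - (scale - 1 + scale)
a = xs[33] - (emit(xs) - 1 + xs)
for base in xs:
    record(37)
    base = 22 * xs * (xs * base)
process(base)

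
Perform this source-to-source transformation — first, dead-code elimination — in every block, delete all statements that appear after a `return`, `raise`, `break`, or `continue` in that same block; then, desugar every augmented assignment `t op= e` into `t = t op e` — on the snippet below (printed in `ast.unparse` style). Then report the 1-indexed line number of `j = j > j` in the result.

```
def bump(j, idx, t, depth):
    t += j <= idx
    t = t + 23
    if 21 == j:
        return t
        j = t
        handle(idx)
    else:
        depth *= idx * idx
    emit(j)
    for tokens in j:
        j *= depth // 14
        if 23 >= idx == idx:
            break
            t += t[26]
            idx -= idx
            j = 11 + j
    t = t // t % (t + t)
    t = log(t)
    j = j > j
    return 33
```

15

Transformed code:
def bump(j, idx, t, depth):
    t = t + (j <= idx)
    t = t + 23
    if 21 == j:
        return t
    else:
        depth = depth * (idx * idx)
    emit(j)
    for tokens in j:
        j = j * (depth // 14)
        if 23 >= idx == idx:
            break
    t = t // t % (t + t)
    t = log(t)
    j = j > j
    return 33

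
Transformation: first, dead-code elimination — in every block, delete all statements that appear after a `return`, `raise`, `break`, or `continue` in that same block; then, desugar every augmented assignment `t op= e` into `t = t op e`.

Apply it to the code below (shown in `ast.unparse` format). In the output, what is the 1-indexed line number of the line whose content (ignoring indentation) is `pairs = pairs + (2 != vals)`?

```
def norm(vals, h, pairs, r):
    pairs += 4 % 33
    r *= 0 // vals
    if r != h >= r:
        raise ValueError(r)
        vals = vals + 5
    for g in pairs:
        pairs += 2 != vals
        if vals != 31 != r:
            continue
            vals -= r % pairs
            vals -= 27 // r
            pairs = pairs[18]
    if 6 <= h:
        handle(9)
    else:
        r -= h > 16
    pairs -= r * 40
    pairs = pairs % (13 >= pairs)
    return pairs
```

Transformed code:
def norm(vals, h, pairs, r):
    pairs = pairs + 4 % 33
    r = r * (0 // vals)
    if r != h >= r:
        raise ValueError(r)
    for g in pairs:
        pairs = pairs + (2 != vals)
        if vals != 31 != r:
            continue
    if 6 <= h:
        handle(9)
    else:
        r = r - (h > 16)
    pairs = pairs - r * 40
    pairs = pairs % (13 >= pairs)
    return pairs

7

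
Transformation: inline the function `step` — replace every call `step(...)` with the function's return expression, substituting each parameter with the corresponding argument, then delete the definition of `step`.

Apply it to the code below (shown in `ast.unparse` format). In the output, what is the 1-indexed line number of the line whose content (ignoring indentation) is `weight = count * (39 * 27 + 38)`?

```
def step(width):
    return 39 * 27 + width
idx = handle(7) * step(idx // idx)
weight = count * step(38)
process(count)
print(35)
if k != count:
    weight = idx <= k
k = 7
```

Transformed code:
idx = handle(7) * (39 * 27 + idx // idx)
weight = count * (39 * 27 + 38)
process(count)
print(35)
if k != count:
    weight = idx <= k
k = 7

2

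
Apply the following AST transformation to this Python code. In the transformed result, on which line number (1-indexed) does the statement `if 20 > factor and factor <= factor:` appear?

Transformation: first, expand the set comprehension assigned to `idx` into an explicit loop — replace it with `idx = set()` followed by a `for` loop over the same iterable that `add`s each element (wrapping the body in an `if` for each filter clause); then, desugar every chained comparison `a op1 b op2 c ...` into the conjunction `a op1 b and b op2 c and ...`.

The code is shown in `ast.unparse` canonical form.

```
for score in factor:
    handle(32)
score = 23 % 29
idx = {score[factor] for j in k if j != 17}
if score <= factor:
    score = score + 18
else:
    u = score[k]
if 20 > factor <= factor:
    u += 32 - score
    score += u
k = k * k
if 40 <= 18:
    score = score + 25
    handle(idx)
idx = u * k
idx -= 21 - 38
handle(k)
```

12

Transformed code:
for score in factor:
    handle(32)
score = 23 % 29
idx = set()
for j in k:
    if j != 17:
        idx.add(score[factor])
if score <= factor:
    score = score + 18
else:
    u = score[k]
if 20 > factor and factor <= factor:
    u += 32 - score
    score += u
k = k * k
if 40 <= 18:
    score = score + 25
    handle(idx)
idx = u * k
idx -= 21 - 38
handle(k)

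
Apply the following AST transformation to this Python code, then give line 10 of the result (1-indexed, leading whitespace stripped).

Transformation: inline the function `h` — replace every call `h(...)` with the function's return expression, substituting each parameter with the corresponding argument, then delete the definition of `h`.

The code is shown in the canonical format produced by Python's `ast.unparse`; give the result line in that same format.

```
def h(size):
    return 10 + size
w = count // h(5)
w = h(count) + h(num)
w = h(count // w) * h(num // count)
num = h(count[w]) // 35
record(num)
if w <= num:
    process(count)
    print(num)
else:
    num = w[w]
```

Transformed code:
w = count // (10 + 5)
w = 10 + count + (10 + num)
w = (10 + count // w) * (10 + num // count)
num = (10 + count[w]) // 35
record(num)
if w <= num:
    process(count)
    print(num)
else:
    num = w[w]

num = w[w]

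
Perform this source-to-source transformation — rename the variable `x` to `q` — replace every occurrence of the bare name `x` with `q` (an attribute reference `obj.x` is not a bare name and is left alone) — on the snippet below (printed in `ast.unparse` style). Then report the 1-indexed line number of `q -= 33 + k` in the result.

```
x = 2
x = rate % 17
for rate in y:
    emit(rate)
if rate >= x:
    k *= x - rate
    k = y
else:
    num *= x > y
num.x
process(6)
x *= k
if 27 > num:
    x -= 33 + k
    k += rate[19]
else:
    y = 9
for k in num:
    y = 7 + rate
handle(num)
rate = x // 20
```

Transformed code:
q = 2
q = rate % 17
for rate in y:
    emit(rate)
if rate >= q:
    k *= q - rate
    k = y
else:
    num *= q > y
num.x
process(6)
q *= k
if 27 > num:
    q -= 33 + k
    k += rate[19]
else:
    y = 9
for k in num:
    y = 7 + rate
handle(num)
rate = q // 20

14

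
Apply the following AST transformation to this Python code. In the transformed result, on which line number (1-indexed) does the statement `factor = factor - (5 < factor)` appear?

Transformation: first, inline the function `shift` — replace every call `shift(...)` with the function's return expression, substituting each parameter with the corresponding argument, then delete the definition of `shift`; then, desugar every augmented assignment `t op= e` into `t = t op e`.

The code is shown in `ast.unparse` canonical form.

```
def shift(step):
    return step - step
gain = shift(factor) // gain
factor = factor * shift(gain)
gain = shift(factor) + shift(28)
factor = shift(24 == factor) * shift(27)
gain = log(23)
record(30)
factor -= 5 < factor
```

Transformed code:
gain = (factor - factor) // gain
factor = factor * (gain - gain)
gain = factor - factor + (28 - 28)
factor = ((24 == factor) - (24 == factor)) * (27 - 27)
gain = log(23)
record(30)
factor = factor - (5 < factor)

7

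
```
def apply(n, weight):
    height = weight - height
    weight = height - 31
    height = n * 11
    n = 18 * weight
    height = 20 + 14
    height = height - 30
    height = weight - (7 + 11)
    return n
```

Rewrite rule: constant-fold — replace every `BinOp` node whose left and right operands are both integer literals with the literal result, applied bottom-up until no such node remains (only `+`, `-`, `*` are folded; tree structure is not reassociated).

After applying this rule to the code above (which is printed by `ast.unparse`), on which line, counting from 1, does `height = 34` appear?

Transformed code:
def apply(n, weight):
    height = weight - height
    weight = height - 31
    height = n * 11
    n = 18 * weight
    height = 34
    height = height - 30
    height = weight - 18
    return n

6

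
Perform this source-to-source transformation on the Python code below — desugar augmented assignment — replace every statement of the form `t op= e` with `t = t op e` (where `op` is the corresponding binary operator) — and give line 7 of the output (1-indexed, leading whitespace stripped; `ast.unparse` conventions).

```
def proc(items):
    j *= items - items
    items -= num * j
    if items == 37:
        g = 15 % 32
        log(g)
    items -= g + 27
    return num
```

Transformed code:
def proc(items):
    j = j * (items - items)
    items = items - num * j
    if items == 37:
        g = 15 % 32
        log(g)
    items = items - (g + 27)
    return num

items = items - (g + 27)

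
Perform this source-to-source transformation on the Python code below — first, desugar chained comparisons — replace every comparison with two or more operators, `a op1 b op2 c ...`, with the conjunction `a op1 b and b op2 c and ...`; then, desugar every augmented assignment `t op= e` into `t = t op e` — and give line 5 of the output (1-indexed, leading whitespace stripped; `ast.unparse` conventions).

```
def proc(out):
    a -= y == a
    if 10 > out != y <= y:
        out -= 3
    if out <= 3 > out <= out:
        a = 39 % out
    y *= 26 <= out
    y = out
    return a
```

Transformed code:
def proc(out):
    a = a - (y == a)
    if 10 > out and out != y and (y <= y):
        out = out - 3
    if out <= 3 and 3 > out and (out <= out):
        a = 39 % out
    y = y * (26 <= out)
    y = out
    return a

if out <= 3 and 3 > out and (out <= out):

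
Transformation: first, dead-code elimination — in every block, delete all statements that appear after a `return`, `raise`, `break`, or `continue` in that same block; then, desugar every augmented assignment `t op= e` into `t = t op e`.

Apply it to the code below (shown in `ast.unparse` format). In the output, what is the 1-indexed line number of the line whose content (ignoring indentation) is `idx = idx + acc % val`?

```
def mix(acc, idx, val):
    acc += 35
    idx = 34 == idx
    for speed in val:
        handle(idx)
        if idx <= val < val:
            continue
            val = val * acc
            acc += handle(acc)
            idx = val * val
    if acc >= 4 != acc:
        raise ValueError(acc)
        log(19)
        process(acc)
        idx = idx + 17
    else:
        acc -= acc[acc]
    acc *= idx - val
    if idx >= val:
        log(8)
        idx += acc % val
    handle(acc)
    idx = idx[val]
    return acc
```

Transformed code:
def mix(acc, idx, val):
    acc = acc + 35
    idx = 34 == idx
    for speed in val:
        handle(idx)
        if idx <= val < val:
            continue
    if acc >= 4 != acc:
        raise ValueError(acc)
    else:
        acc = acc - acc[acc]
    acc = acc * (idx - val)
    if idx >= val:
        log(8)
        idx = idx + acc % val
    handle(acc)
    idx = idx[val]
    return acc

15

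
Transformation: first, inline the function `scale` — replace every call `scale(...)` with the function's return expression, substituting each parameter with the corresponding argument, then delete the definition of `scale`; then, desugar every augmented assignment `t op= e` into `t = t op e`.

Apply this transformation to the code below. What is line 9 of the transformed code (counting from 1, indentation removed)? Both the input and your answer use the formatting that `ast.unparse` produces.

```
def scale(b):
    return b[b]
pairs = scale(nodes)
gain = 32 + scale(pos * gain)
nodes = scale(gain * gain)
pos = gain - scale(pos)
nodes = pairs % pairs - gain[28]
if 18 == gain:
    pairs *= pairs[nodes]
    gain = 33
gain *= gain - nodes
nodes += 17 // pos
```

Transformed code:
pairs = nodes[nodes]
gain = 32 + (pos * gain)[pos * gain]
nodes = (gain * gain)[gain * gain]
pos = gain - pos[pos]
nodes = pairs % pairs - gain[28]
if 18 == gain:
    pairs = pairs * pairs[nodes]
    gain = 33
gain = gain * (gain - nodes)
nodes = nodes + 17 // pos

gain = gain * (gain - nodes)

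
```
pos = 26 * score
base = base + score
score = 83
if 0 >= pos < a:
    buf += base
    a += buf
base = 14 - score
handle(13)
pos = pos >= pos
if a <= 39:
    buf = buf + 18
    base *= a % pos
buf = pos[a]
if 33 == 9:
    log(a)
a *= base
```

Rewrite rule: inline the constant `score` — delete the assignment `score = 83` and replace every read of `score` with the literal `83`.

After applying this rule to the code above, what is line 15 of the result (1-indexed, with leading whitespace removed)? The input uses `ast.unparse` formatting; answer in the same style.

Transformed code:
pos = 26 * 83
base = base + 83
if 0 >= pos < a:
    buf += base
    a += buf
base = 14 - 83
handle(13)
pos = pos >= pos
if a <= 39:
    buf = buf + 18
    base *= a % pos
buf = pos[a]
if 33 == 9:
    log(a)
a *= base

a *= base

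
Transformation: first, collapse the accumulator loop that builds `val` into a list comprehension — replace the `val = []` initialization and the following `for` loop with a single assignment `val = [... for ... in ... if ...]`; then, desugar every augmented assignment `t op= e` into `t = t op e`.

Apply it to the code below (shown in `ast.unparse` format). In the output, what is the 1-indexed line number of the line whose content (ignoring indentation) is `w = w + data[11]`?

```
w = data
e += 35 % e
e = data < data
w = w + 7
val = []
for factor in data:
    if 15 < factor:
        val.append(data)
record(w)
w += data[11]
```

7

Transformed code:
w = data
e = e + 35 % e
e = data < data
w = w + 7
val = [data for factor in data if 15 < factor]
record(w)
w = w + data[11]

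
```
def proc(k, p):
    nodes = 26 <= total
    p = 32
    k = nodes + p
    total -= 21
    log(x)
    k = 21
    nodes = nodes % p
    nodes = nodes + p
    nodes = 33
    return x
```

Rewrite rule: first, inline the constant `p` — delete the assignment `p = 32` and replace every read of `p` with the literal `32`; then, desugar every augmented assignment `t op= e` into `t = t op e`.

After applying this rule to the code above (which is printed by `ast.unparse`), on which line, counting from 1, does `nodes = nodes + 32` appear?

Transformed code:
def proc(k, p):
    nodes = 26 <= total
    k = nodes + 32
    total = total - 21
    log(x)
    k = 21
    nodes = nodes % 32
    nodes = nodes + 32
    nodes = 33
    return x

8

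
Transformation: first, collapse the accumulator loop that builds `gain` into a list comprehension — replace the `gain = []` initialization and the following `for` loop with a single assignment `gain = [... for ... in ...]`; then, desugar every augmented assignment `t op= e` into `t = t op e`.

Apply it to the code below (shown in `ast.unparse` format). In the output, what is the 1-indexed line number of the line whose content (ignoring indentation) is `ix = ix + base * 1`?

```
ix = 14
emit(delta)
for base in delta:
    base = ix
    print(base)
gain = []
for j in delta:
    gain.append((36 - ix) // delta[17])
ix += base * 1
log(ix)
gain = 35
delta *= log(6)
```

Transformed code:
ix = 14
emit(delta)
for base in delta:
    base = ix
    print(base)
gain = [(36 - ix) // delta[17] for j in delta]
ix = ix + base * 1
log(ix)
gain = 35
delta = delta * log(6)

7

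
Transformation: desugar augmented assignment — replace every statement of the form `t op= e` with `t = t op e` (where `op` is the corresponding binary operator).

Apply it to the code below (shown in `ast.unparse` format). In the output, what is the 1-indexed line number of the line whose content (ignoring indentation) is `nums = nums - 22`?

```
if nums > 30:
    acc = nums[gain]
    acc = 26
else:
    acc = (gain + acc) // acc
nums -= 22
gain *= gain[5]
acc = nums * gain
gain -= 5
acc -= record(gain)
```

Transformed code:
if nums > 30:
    acc = nums[gain]
    acc = 26
else:
    acc = (gain + acc) // acc
nums = nums - 22
gain = gain * gain[5]
acc = nums * gain
gain = gain - 5
acc = acc - record(gain)

6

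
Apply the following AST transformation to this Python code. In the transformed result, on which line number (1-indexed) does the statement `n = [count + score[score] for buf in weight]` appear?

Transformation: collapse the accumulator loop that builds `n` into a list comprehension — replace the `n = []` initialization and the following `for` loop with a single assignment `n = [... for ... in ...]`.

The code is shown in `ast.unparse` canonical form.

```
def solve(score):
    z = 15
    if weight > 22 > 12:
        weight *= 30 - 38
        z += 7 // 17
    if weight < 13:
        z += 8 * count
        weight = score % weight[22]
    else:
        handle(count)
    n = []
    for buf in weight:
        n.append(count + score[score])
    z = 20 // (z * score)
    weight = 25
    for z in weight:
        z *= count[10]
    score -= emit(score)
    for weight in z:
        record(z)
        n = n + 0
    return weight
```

11

Transformed code:
def solve(score):
    z = 15
    if weight > 22 > 12:
        weight *= 30 - 38
        z += 7 // 17
    if weight < 13:
        z += 8 * count
        weight = score % weight[22]
    else:
        handle(count)
    n = [count + score[score] for buf in weight]
    z = 20 // (z * score)
    weight = 25
    for z in weight:
        z *= count[10]
    score -= emit(score)
    for weight in z:
        record(z)
        n = n + 0
    return weight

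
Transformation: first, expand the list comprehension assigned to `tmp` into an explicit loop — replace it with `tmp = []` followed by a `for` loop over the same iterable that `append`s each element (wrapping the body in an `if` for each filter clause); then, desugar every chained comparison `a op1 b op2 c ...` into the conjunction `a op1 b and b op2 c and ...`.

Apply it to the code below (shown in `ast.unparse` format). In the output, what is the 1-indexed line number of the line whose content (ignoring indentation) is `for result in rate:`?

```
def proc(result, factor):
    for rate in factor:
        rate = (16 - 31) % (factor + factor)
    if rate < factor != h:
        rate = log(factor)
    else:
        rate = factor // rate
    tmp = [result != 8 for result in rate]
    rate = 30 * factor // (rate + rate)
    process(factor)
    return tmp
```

Transformed code:
def proc(result, factor):
    for rate in factor:
        rate = (16 - 31) % (factor + factor)
    if rate < factor and factor != h:
        rate = log(factor)
    else:
        rate = factor // rate
    tmp = []
    for result in rate:
        tmp.append(result != 8)
    rate = 30 * factor // (rate + rate)
    process(factor)
    return tmp

9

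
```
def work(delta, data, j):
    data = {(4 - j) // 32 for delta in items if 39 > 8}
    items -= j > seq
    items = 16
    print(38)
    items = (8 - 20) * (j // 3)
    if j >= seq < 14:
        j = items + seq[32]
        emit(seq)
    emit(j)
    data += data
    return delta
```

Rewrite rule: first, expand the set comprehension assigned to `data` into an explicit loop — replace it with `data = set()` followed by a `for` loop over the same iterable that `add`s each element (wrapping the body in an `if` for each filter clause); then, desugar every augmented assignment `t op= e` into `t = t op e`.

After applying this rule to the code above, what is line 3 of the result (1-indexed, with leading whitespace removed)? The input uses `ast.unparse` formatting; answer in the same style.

Transformed code:
def work(delta, data, j):
    data = set()
    for delta in items:
        if 39 > 8:
            data.add((4 - j) // 32)
    items = items - (j > seq)
    items = 16
    print(38)
    items = (8 - 20) * (j // 3)
    if j >= seq < 14:
        j = items + seq[32]
        emit(seq)
    emit(j)
    data = data + data
    return delta

for delta in items:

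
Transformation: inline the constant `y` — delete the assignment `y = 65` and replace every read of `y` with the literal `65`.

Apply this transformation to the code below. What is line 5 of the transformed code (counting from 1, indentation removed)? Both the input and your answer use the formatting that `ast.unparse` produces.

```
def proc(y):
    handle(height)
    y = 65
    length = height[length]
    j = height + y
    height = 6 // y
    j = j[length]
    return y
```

height = 6 // 65

Transformed code:
def proc(y):
    handle(height)
    length = height[length]
    j = height + 65
    height = 6 // 65
    j = j[length]
    return 65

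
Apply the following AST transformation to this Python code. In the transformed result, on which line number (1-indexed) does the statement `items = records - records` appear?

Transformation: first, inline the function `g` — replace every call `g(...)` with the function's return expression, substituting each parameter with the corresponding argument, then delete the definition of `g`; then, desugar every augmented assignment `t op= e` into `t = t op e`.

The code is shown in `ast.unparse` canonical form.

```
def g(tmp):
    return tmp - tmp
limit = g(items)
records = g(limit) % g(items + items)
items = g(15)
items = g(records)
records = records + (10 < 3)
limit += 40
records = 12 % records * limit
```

Transformed code:
limit = items - items
records = (limit - limit) % (items + items - (items + items))
items = 15 - 15
items = records - records
records = records + (10 < 3)
limit = limit + 40
records = 12 % records * limit

4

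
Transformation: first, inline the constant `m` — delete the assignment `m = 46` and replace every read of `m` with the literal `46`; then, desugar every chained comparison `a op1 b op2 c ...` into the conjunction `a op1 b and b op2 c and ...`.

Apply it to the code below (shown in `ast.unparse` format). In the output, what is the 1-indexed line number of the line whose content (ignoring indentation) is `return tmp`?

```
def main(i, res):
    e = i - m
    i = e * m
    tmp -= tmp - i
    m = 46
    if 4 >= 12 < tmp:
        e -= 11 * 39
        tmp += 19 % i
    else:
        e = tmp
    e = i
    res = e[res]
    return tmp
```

12

Transformed code:
def main(i, res):
    e = i - 46
    i = e * 46
    tmp -= tmp - i
    if 4 >= 12 and 12 < tmp:
        e -= 11 * 39
        tmp += 19 % i
    else:
        e = tmp
    e = i
    res = e[res]
    return tmp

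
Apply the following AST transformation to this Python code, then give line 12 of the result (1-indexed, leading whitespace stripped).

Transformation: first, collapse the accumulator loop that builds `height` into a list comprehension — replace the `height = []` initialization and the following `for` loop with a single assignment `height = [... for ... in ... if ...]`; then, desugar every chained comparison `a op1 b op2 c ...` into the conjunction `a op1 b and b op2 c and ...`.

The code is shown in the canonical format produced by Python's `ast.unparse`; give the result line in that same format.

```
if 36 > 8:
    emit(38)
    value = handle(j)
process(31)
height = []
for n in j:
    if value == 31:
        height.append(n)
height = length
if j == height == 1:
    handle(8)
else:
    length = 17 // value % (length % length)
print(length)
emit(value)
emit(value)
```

emit(value)

Transformed code:
if 36 > 8:
    emit(38)
    value = handle(j)
process(31)
height = [n for n in j if value == 31]
height = length
if j == height and height == 1:
    handle(8)
else:
    length = 17 // value % (length % length)
print(length)
emit(value)
emit(value)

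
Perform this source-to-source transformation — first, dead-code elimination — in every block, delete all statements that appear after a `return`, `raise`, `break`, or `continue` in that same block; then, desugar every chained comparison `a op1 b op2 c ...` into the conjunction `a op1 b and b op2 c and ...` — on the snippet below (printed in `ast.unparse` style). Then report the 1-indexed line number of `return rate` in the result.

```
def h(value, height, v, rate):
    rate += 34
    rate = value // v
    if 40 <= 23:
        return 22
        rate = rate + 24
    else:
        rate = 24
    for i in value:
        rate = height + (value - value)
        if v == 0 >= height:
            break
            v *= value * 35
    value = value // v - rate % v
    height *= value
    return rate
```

14

Transformed code:
def h(value, height, v, rate):
    rate += 34
    rate = value // v
    if 40 <= 23:
        return 22
    else:
        rate = 24
    for i in value:
        rate = height + (value - value)
        if v == 0 and 0 >= height:
            break
    value = value // v - rate % v
    height *= value
    return rate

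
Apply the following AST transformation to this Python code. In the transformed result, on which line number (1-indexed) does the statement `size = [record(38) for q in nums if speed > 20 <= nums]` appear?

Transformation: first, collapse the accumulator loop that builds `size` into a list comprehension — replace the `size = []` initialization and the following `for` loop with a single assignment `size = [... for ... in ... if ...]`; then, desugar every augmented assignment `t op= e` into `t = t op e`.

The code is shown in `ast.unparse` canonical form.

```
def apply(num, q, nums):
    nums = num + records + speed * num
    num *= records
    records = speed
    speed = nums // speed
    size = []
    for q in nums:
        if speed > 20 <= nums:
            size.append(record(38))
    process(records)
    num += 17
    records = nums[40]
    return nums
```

6

Transformed code:
def apply(num, q, nums):
    nums = num + records + speed * num
    num = num * records
    records = speed
    speed = nums // speed
    size = [record(38) for q in nums if speed > 20 <= nums]
    process(records)
    num = num + 17
    records = nums[40]
    return nums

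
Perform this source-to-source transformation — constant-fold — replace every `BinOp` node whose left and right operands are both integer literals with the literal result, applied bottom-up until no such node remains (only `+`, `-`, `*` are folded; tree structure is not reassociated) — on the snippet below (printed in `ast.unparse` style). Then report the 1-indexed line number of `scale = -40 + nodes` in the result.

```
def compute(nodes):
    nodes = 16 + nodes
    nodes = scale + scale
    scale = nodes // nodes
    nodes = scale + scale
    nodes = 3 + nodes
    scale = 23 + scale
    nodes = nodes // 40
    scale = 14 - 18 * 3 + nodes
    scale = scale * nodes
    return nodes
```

Transformed code:
def compute(nodes):
    nodes = 16 + nodes
    nodes = scale + scale
    scale = nodes // nodes
    nodes = scale + scale
    nodes = 3 + nodes
    scale = 23 + scale
    nodes = nodes // 40
    scale = -40 + nodes
    scale = scale * nodes
    return nodes

9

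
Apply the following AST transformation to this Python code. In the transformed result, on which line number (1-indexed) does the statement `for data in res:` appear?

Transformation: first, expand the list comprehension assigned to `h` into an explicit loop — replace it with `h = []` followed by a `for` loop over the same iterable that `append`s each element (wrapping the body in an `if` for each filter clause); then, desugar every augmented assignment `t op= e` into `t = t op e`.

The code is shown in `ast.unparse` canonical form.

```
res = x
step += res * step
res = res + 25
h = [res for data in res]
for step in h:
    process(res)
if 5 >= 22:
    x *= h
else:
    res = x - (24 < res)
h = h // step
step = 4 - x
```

5

Transformed code:
res = x
step = step + res * step
res = res + 25
h = []
for data in res:
    h.append(res)
for step in h:
    process(res)
if 5 >= 22:
    x = x * h
else:
    res = x - (24 < res)
h = h // step
step = 4 - x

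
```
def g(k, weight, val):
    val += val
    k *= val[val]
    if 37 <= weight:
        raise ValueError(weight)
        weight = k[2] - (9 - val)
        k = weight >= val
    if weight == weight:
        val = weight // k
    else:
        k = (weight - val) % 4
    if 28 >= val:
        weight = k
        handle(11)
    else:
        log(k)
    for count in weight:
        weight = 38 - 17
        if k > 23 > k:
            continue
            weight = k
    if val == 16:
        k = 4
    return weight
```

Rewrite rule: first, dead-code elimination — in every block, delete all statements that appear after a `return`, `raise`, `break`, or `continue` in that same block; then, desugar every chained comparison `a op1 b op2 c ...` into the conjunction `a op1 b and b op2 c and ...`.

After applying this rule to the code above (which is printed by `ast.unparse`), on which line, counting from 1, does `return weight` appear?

Transformed code:
def g(k, weight, val):
    val += val
    k *= val[val]
    if 37 <= weight:
        raise ValueError(weight)
    if weight == weight:
        val = weight // k
    else:
        k = (weight - val) % 4
    if 28 >= val:
        weight = k
        handle(11)
    else:
        log(k)
    for count in weight:
        weight = 38 - 17
        if k > 23 and 23 > k:
            continue
    if val == 16:
        k = 4
    return weight

21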